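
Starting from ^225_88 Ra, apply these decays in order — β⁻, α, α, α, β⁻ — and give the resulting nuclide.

Po-213

Start: (A, Z) = (225, 88).
After β⁻: (225, 89).
After α: (221, 87).
After α: (217, 85).
After α: (213, 83).
After β⁻: (213, 84).
Z = 84 is polonium.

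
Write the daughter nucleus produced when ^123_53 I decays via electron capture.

Te-123

Electron capture: mass number changes by +0, atomic number by -1.
A: 123 = 123; Z: 53 − 1 = 52.
Z = 52 is tellurium, so the daughter is ^123_52 Te.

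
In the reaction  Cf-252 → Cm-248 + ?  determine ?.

alpha particle

Conserve mass number: 252 = 248 + A, so A = 4.
Conserve atomic number: 98 = 96 + Z, so Z = 2.
A = 4 and Z = 2 is He-4 — an alpha particle.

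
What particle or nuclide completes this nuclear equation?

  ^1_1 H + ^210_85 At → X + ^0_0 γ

Conserve mass number: 1 + 210 = A + 0, so A = 211.
Conserve atomic number: 1 + 85 = Z + 0, so Z = 86.
Z = 86 is radon, so the species is ^211_86 Rn.

Rn-211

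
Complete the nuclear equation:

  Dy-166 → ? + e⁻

Ho-166

Conserve mass number: 166 = A + 0, so A = 166.
Conserve atomic number: 66 = Z − 1, so Z = 67.
Z = 67 is holmium, so the species is Ho-166.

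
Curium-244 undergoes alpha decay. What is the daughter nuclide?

Pu-240

Alpha decay: mass number changes by -4, atomic number by -2.
A: 244 − 4 = 240; Z: 96 − 2 = 94.
Z = 94 is plutonium, so the daughter is plutonium-240.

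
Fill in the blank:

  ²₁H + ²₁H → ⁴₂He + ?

gamma ray

Conserve mass number: 2 + 2 = 4 + A, so A = 0.
Conserve atomic number: 1 + 1 = 2 + Z, so Z = 0.
A = 0 and Z = 0 is ⁰₀γ — a gamma ray.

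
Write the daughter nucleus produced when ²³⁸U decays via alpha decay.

Th-234

Alpha decay: mass number changes by -4, atomic number by -2.
A: 238 − 4 = 234; Z: 92 − 2 = 90.
Z = 90 is thorium, so the daughter is ²³⁴Th.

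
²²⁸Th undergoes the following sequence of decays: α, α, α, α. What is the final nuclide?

Start: (A, Z) = (228, 90).
After α: (224, 88).
After α: (220, 86).
After α: (216, 84).
After α: (212, 82).
Z = 82 is lead.

Pb-212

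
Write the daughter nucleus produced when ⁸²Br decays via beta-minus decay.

Beta-minus decay: mass number changes by +0, atomic number by +1.
A: 82 = 82; Z: 35 + 1 = 36.
Z = 36 is krypton, so the daughter is ⁸²Kr.

Kr-82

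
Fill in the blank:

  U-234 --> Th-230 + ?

alpha particle

Conserve mass number: 234 = 230 + A, so A = 4.
Conserve atomic number: 92 = 90 + Z, so Z = 2.
A = 4 and Z = 2 is He-4 — an alpha particle.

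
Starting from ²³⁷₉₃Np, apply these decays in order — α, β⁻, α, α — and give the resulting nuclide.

Start: (A, Z) = (237, 93).
After α: (233, 91).
After β⁻: (233, 92).
After α: (229, 90).
After α: (225, 88).
Z = 88 is radium.

Ra-225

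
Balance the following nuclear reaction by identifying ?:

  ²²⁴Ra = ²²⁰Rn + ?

Conserve mass number: 224 = 220 + A, so A = 4.
Conserve atomic number: 88 = 86 + Z, so Z = 2.
A = 4 and Z = 2 is ⁴He — an alpha particle.

alpha particle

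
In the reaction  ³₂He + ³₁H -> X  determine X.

Li-6

Conserve mass number: 3 + 3 = A, so A = 6.
Conserve atomic number: 2 + 1 = Z, so Z = 3.
Z = 3 is lithium, so the species is ⁶₃Li.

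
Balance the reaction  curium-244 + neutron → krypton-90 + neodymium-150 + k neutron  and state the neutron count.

5

Conserve mass number: 245 = 90 + 150 + k, so k = 245 − 240 = 5.
Check atomic number: 96 = 36 + 60 + 0 = 96. ✓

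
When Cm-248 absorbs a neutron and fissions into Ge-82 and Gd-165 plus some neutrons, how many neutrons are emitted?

2

Conserve mass number: 249 = 82 + 165 + k, so k = 249 − 247 = 2.
Check atomic number: 96 = 32 + 64 + 0 = 96. ✓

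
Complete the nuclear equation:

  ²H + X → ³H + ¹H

Conserve mass number: 2 + A = 3 + 1, so A = 2.
Conserve atomic number: 1 + Z = 1 + 1, so Z = 1.
A = 2 and Z = 1 is ²H — a deuteron.

deuteron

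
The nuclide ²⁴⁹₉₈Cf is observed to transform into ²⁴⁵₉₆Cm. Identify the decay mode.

ΔA = 245 − 249 = -4; ΔZ = 96 − 98 = -2.
A drops by 4 and Z drops by 2 — the signature of alpha emission.

alpha decay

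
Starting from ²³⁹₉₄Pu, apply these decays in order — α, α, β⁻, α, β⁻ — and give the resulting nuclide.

Th-227

Start: (A, Z) = (239, 94).
After α: (235, 92).
After α: (231, 90).
After β⁻: (231, 91).
After α: (227, 89).
After β⁻: (227, 90).
Z = 90 is thorium.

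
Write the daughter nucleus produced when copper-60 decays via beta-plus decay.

Ni-60

Beta-plus decay: mass number changes by +0, atomic number by -1.
A: 60 = 60; Z: 29 − 1 = 28.
Z = 28 is nickel, so the daughter is nickel-60.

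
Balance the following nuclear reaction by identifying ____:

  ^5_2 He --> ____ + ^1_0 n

He-4

Conserve mass number: 5 = A + 1, so A = 4.
Conserve atomic number: 2 = Z + 0, so Z = 2.
A = 4 and Z = 2 is ^4_2 He — an alpha particle.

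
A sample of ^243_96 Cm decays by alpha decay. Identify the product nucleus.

Alpha decay: mass number changes by -4, atomic number by -2.
A: 243 − 4 = 239; Z: 96 − 2 = 94.
Z = 94 is plutonium, so the daughter is ^239_94 Pu.

Pu-239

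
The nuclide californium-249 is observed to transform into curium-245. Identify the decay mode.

alpha decay

ΔA = 245 − 249 = -4; ΔZ = 96 − 98 = -2.
A drops by 4 and Z drops by 2 — the signature of alpha emission.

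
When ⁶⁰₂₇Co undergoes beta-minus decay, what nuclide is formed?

Ni-60

Beta-minus decay: mass number changes by +0, atomic number by +1.
A: 60 = 60; Z: 27 + 1 = 28.
Z = 28 is nickel, so the daughter is ⁶⁰₂₈Ni.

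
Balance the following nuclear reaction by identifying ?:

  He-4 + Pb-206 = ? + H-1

Conserve mass number: 4 + 206 = A + 1, so A = 209.
Conserve atomic number: 2 + 82 = Z + 1, so Z = 83.
Z = 83 is bismuth, so the species is Bi-209.

Bi-209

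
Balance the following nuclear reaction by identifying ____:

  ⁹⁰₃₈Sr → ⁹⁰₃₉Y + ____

Conserve mass number: 90 = 90 + A, so A = 0.
Conserve atomic number: 38 = 39 + Z, so Z = -1.
A = 0 and Z = -1 is ⁰₋₁e — a beta-minus particle.

beta-minus particle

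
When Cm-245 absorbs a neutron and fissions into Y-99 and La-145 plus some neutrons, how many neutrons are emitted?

2

Conserve mass number: 246 = 99 + 145 + k, so k = 246 − 244 = 2.
Check atomic number: 96 = 39 + 57 + 0 = 96. ✓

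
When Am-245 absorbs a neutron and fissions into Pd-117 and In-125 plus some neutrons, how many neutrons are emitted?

Conserve mass number: 246 = 117 + 125 + k, so k = 246 − 242 = 4.
Check atomic number: 95 = 46 + 49 + 0 = 95. ✓

4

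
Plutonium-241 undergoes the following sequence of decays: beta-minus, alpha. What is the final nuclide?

Start: (A, Z) = (241, 94).
After β⁻: (241, 95).
After α: (237, 93).
Z = 93 is neptunium.

Np-237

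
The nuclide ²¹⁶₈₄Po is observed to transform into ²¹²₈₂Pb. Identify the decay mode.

alpha decay

ΔA = 212 − 216 = -4; ΔZ = 82 − 84 = -2.
A drops by 4 and Z drops by 2 — the signature of alpha emission.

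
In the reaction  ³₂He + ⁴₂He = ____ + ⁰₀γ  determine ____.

Conserve mass number: 3 + 4 = A + 0, so A = 7.
Conserve atomic number: 2 + 2 = Z + 0, so Z = 4.
Z = 4 is beryllium, so the species is ⁷₄Be.

Be-7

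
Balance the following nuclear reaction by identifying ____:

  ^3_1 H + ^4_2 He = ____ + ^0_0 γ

Li-7

Conserve mass number: 3 + 4 = A + 0, so A = 7.
Conserve atomic number: 1 + 2 = Z + 0, so Z = 3.
Z = 3 is lithium, so the species is ^7_3 Li.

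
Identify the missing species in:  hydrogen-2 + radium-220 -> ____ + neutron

Conserve mass number: 2 + 220 = A + 1, so A = 221.
Conserve atomic number: 1 + 88 = Z + 0, so Z = 89.
Z = 89 is actinium, so the species is actinium-221.

Ac-221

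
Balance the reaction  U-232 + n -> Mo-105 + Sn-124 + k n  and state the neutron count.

4

Conserve mass number: 233 = 105 + 124 + k, so k = 233 − 229 = 4.
Check atomic number: 92 = 42 + 50 + 0 = 92. ✓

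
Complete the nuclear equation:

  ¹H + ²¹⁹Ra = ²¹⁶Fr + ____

Conserve mass number: 1 + 219 = 216 + A, so A = 4.
Conserve atomic number: 1 + 88 = 87 + Z, so Z = 2.
A = 4 and Z = 2 is ⁴He — an alpha particle.

alpha particle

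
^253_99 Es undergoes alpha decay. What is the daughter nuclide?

Bk-249

Alpha decay: mass number changes by -4, atomic number by -2.
A: 253 − 4 = 249; Z: 99 − 2 = 97.
Z = 97 is berkelium, so the daughter is ^249_97 Bk.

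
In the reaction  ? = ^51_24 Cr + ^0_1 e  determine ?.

Mn-51

Conserve mass number: A = 51 + 0, so A = 51.
Conserve atomic number: Z = 24 + 1, so Z = 25.
Z = 25 is manganese, so the species is ^51_25 Mn.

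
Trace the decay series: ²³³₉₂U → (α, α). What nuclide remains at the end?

Start: (A, Z) = (233, 92).
After α: (229, 90).
After α: (225, 88).
Z = 88 is radium.

Ra-225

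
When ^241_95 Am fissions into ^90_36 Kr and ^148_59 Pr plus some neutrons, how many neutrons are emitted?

Conserve mass number: 241 = 90 + 148 + k, so k = 241 − 238 = 3.
Check atomic number: 95 = 36 + 59 + 0 = 95. ✓

3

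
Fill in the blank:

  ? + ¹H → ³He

Conserve mass number: A + 1 = 3, so A = 2.
Conserve atomic number: Z + 1 = 2, so Z = 1.
A = 2 and Z = 1 is ²H — a deuteron.

deuteron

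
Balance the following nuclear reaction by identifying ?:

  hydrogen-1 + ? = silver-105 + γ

Conserve mass number: 1 + A = 105 + 0, so A = 104.
Conserve atomic number: 1 + Z = 47 + 0, so Z = 46.
Z = 46 is palladium, so the species is palladium-104.

Pd-104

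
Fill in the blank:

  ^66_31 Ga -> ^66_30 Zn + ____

Conserve mass number: 66 = 66 + A, so A = 0.
Conserve atomic number: 31 = 30 + Z, so Z = 1.
A = 0 and Z = 1 is ^0_1 e — a positron.

positron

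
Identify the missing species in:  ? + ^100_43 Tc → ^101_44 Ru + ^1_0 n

Conserve mass number: A + 100 = 101 + 1, so A = 2.
Conserve atomic number: Z + 43 = 44 + 0, so Z = 1.
A = 2 and Z = 1 is ^2_1 H — a deuteron.

deuteron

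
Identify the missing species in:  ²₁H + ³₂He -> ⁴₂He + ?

Conserve mass number: 2 + 3 = 4 + A, so A = 1.
Conserve atomic number: 1 + 2 = 2 + Z, so Z = 1.
A = 1 and Z = 1 is ¹₁H — a proton.

proton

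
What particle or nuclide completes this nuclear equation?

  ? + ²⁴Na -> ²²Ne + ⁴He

deuteron

Conserve mass number: A + 24 = 22 + 4, so A = 2.
Conserve atomic number: Z + 11 = 10 + 2, so Z = 1.
A = 2 and Z = 1 is ²H — a deuteron.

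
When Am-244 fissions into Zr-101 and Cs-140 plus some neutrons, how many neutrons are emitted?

Conserve mass number: 244 = 101 + 140 + k, so k = 244 − 241 = 3.
Check atomic number: 95 = 40 + 55 + 0 = 95. ✓

3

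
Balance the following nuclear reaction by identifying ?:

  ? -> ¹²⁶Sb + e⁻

Conserve mass number: A = 126 + 0, so A = 126.
Conserve atomic number: Z = 51 − 1, so Z = 50.
Z = 50 is tin, so the species is ¹²⁶Sn.

Sn-126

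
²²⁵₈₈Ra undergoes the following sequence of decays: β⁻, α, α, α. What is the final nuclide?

Start: (A, Z) = (225, 88).
After β⁻: (225, 89).
After α: (221, 87).
After α: (217, 85).
After α: (213, 83).
Z = 83 is bismuth.

Bi-213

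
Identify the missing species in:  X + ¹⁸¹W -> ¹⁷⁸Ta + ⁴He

proton

Conserve mass number: A + 181 = 178 + 4, so A = 1.
Conserve atomic number: Z + 74 = 73 + 2, so Z = 1.
A = 1 and Z = 1 is ¹H — a proton.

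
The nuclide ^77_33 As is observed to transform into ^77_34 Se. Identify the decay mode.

beta-minus decay

ΔA = 77 − 77 = 0; ΔZ = 34 − 33 = +1.
A is unchanged and Z rises by 1 — a neutron has become a proton (β⁻ decay).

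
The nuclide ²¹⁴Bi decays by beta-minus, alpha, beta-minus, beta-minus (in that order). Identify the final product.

Start: (A, Z) = (214, 83).
After β⁻: (214, 84).
After α: (210, 82).
After β⁻: (210, 83).
After β⁻: (210, 84).
Z = 84 is polonium.

Po-210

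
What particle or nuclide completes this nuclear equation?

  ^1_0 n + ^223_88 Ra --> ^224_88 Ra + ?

Conserve mass number: 1 + 223 = 224 + A, so A = 0.
Conserve atomic number: 0 + 88 = 88 + Z, so Z = 0.
A = 0 and Z = 0 is ^0_0 γ — a gamma ray.

gamma ray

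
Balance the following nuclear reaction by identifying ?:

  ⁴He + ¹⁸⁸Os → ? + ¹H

Conserve mass number: 4 + 188 = A + 1, so A = 191.
Conserve atomic number: 2 + 76 = Z + 1, so Z = 77.
Z = 77 is iridium, so the species is ¹⁹¹Ir.

Ir-191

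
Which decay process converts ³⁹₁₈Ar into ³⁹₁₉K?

beta-minus decay

ΔA = 39 − 39 = 0; ΔZ = 19 − 18 = +1.
A is unchanged and Z rises by 1 — a neutron has become a proton (β⁻ decay).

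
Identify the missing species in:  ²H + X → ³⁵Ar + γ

Cl-33

Conserve mass number: 2 + A = 35 + 0, so A = 33.
Conserve atomic number: 1 + Z = 18 + 0, so Z = 17.
Z = 17 is chlorine, so the species is ³³Cl.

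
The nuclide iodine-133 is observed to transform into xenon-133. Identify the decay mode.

beta-minus decay

ΔA = 133 − 133 = 0; ΔZ = 54 − 53 = +1.
A is unchanged and Z rises by 1 — a neutron has become a proton (β⁻ decay).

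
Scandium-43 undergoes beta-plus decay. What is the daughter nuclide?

Beta-plus decay: mass number changes by +0, atomic number by -1.
A: 43 = 43; Z: 21 − 1 = 20.
Z = 20 is calcium, so the daughter is calcium-43.

Ca-43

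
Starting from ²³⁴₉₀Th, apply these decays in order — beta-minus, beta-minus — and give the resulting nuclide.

Start: (A, Z) = (234, 90).
After β⁻: (234, 91).
After β⁻: (234, 92).
Z = 92 is uranium.

U-234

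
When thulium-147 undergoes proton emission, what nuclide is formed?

Proton emission: mass number changes by -1, atomic number by -1.
A: 147 − 1 = 146; Z: 69 − 1 = 68.
Z = 68 is erbium, so the daughter is erbium-146.

Er-146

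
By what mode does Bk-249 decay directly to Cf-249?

beta-minus decay

ΔA = 249 − 249 = 0; ΔZ = 98 − 97 = +1.
A is unchanged and Z rises by 1 — a neutron has become a proton (β⁻ decay).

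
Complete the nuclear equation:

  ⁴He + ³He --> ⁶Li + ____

Conserve mass number: 4 + 3 = 6 + A, so A = 1.
Conserve atomic number: 2 + 2 = 3 + Z, so Z = 1.
A = 1 and Z = 1 is ¹H — a proton.

proton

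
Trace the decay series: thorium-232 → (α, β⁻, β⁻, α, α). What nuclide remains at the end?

Rn-220

Start: (A, Z) = (232, 90).
After α: (228, 88).
After β⁻: (228, 89).
After β⁻: (228, 90).
After α: (224, 88).
After α: (220, 86).
Z = 86 is radon.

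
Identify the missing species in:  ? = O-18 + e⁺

Conserve mass number: A = 18 + 0, so A = 18.
Conserve atomic number: Z = 8 + 1, so Z = 9.
Z = 9 is fluorine, so the species is F-18.

F-18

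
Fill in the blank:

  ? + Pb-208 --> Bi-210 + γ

deuteron

Conserve mass number: A + 208 = 210 + 0, so A = 2.
Conserve atomic number: Z + 82 = 83 + 0, so Z = 1.
A = 2 and Z = 1 is H-2 — a deuteron.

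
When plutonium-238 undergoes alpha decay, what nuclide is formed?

U-234

Alpha decay: mass number changes by -4, atomic number by -2.
A: 238 − 4 = 234; Z: 94 − 2 = 92.
Z = 92 is uranium, so the daughter is uranium-234.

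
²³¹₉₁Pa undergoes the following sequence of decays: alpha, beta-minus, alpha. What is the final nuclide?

Ra-223

Start: (A, Z) = (231, 91).
After α: (227, 89).
After β⁻: (227, 90).
After α: (223, 88).
Z = 88 is radium.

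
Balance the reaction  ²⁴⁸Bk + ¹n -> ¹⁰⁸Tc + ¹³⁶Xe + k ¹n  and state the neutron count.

5

Conserve mass number: 249 = 108 + 136 + k, so k = 249 − 244 = 5.
Check atomic number: 97 = 43 + 54 + 0 = 97. ✓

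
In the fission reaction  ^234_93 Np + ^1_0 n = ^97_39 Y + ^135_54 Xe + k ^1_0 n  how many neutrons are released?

3

Conserve mass number: 235 = 97 + 135 + k, so k = 235 − 232 = 3.
Check atomic number: 93 = 39 + 54 + 0 = 93. ✓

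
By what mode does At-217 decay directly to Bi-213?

ΔA = 213 − 217 = -4; ΔZ = 83 − 85 = -2.
A drops by 4 and Z drops by 2 — the signature of alpha emission.

alpha decay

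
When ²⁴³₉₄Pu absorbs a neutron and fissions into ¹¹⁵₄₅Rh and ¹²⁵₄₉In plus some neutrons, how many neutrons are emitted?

Conserve mass number: 244 = 115 + 125 + k, so k = 244 − 240 = 4.
Check atomic number: 94 = 45 + 49 + 0 = 94. ✓

4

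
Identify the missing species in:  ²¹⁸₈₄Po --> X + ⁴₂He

Pb-214

Conserve mass number: 218 = A + 4, so A = 214.
Conserve atomic number: 84 = Z + 2, so Z = 82.
Z = 82 is lead, so the species is ²¹⁴₈₂Pb.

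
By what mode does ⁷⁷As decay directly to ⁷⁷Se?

beta-minus decay

ΔA = 77 − 77 = 0; ΔZ = 34 − 33 = +1.
A is unchanged and Z rises by 1 — a neutron has become a proton (β⁻ decay).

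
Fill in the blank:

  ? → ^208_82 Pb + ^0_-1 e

Tl-208

Conserve mass number: A = 208 + 0, so A = 208.
Conserve atomic number: Z = 82 − 1, so Z = 81.
Z = 81 is thallium, so the species is ^208_81 Tl.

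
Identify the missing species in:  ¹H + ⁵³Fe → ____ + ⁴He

Mn-50

Conserve mass number: 1 + 53 = A + 4, so A = 50.
Conserve atomic number: 1 + 26 = Z + 2, so Z = 25.
Z = 25 is manganese, so the species is ⁵⁰Mn.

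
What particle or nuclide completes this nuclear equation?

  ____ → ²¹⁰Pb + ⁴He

Conserve mass number: A = 210 + 4, so A = 214.
Conserve atomic number: Z = 82 + 2, so Z = 84.
Z = 84 is polonium, so the species is ²¹⁴Po.

Po-214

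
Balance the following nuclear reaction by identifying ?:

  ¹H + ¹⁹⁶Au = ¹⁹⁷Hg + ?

Conserve mass number: 1 + 196 = 197 + A, so A = 0.
Conserve atomic number: 1 + 79 = 80 + Z, so Z = 0.
A = 0 and Z = 0 is γ — a gamma ray.

gamma ray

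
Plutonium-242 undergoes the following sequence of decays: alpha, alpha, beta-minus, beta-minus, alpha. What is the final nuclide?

Start: (A, Z) = (242, 94).
After α: (238, 92).
After α: (234, 90).
After β⁻: (234, 91).
After β⁻: (234, 92).
After α: (230, 90).
Z = 90 is thorium.

Th-230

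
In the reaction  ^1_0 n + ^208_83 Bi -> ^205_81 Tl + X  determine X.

Conserve mass number: 1 + 208 = 205 + A, so A = 4.
Conserve atomic number: 0 + 83 = 81 + Z, so Z = 2.
A = 4 and Z = 2 is ^4_2 He — an alpha particle.

alpha particle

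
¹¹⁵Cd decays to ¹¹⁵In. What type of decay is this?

beta-minus decay

ΔA = 115 − 115 = 0; ΔZ = 49 − 48 = +1.
A is unchanged and Z rises by 1 — a neutron has become a proton (β⁻ decay).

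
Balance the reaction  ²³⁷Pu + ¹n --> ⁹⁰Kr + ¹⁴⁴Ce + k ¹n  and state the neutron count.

Conserve mass number: 238 = 90 + 144 + k, so k = 238 − 234 = 4.
Check atomic number: 94 = 36 + 58 + 0 = 94. ✓

4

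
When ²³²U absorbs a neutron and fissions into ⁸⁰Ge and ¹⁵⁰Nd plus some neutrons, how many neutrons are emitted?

3

Conserve mass number: 233 = 80 + 150 + k, so k = 233 − 230 = 3.
Check atomic number: 92 = 32 + 60 + 0 = 92. ✓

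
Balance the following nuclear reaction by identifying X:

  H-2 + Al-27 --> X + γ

Conserve mass number: 2 + 27 = A + 0, so A = 29.
Conserve atomic number: 1 + 13 = Z + 0, so Z = 14.
Z = 14 is silicon, so the species is Si-29.

Si-29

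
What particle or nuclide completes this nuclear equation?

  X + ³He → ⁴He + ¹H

deuteron

Conserve mass number: A + 3 = 4 + 1, so A = 2.
Conserve atomic number: Z + 2 = 2 + 1, so Z = 1.
A = 2 and Z = 1 is ²H — a deuteron.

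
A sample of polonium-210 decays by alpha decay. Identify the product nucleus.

Alpha decay: mass number changes by -4, atomic number by -2.
A: 210 − 4 = 206; Z: 84 − 2 = 82.
Z = 82 is lead, so the daughter is lead-206.

Pb-206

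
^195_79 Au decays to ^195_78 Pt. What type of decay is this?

beta-plus decay or electron capture

ΔA = 195 − 195 = 0; ΔZ = 78 − 79 = -1.
A is unchanged and Z drops by 1 — a proton has become a neutron (β⁺ emission or electron capture).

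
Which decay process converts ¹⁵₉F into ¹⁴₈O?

proton emission

ΔA = 14 − 15 = -1; ΔZ = 8 − 9 = -1.
A drops by 1 and Z drops by 1 — a proton was emitted.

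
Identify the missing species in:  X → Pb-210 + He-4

Po-214

Conserve mass number: A = 210 + 4, so A = 214.
Conserve atomic number: Z = 82 + 2, so Z = 84.
Z = 84 is polonium, so the species is Po-214.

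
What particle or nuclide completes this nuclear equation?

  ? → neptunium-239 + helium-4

Conserve mass number: A = 239 + 4, so A = 243.
Conserve atomic number: Z = 93 + 2, so Z = 95.
Z = 95 is americium, so the species is americium-243.

Am-243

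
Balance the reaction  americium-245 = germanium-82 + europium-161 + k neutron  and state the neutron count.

2

Conserve mass number: 245 = 82 + 161 + k, so k = 245 − 243 = 2.
Check atomic number: 95 = 32 + 63 + 0 = 95. ✓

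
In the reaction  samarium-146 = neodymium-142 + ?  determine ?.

Conserve mass number: 146 = 142 + A, so A = 4.
Conserve atomic number: 62 = 60 + Z, so Z = 2.
A = 4 and Z = 2 is helium-4 — an alpha particle.

alpha particle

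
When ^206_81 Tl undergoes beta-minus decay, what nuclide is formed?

Pb-206

Beta-minus decay: mass number changes by +0, atomic number by +1.
A: 206 = 206; Z: 81 + 1 = 82.
Z = 82 is lead, so the daughter is ^206_82 Pb.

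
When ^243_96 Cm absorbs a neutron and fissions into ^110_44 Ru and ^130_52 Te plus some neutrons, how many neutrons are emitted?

4

Conserve mass number: 244 = 110 + 130 + k, so k = 244 − 240 = 4.
Check atomic number: 96 = 44 + 52 + 0 = 96. ✓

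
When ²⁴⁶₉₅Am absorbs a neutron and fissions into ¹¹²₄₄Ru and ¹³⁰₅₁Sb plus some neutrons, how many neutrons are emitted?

5

Conserve mass number: 247 = 112 + 130 + k, so k = 247 − 242 = 5.
Check atomic number: 95 = 44 + 51 + 0 = 95. ✓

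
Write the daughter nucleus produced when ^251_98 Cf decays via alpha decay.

Alpha decay: mass number changes by -4, atomic number by -2.
A: 251 − 4 = 247; Z: 98 − 2 = 96.
Z = 96 is curium, so the daughter is ^247_96 Cm.

Cm-247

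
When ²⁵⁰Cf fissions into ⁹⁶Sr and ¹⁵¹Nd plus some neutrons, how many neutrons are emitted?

Conserve mass number: 250 = 96 + 151 + k, so k = 250 − 247 = 3.
Check atomic number: 98 = 38 + 60 + 0 = 98. ✓

3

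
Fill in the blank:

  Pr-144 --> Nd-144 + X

beta-minus particle

Conserve mass number: 144 = 144 + A, so A = 0.
Conserve atomic number: 59 = 60 + Z, so Z = -1.
A = 0 and Z = -1 is e⁻ — a beta-minus particle.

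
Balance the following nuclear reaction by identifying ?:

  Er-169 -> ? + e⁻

Tm-169

Conserve mass number: 169 = A + 0, so A = 169.
Conserve atomic number: 68 = Z − 1, so Z = 69.
Z = 69 is thulium, so the species is Tm-169.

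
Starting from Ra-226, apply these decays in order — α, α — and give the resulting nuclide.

Start: (A, Z) = (226, 88).
After α: (222, 86).
After α: (218, 84).
Z = 84 is polonium.

Po-218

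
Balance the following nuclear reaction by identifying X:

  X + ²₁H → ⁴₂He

Conserve mass number: A + 2 = 4, so A = 2.
Conserve atomic number: Z + 1 = 2, so Z = 1.
A = 2 and Z = 1 is ²₁H — a deuteron.

deuteron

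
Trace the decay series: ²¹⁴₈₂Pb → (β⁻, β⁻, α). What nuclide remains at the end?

Start: (A, Z) = (214, 82).
After β⁻: (214, 83).
After β⁻: (214, 84).
After α: (210, 82).
Z = 82 is lead.

Pb-210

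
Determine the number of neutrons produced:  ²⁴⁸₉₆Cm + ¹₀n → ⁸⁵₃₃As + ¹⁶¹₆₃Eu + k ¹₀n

3

Conserve mass number: 249 = 85 + 161 + k, so k = 249 − 246 = 3.
Check atomic number: 96 = 33 + 63 + 0 = 96. ✓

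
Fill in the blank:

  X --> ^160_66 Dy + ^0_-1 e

Conserve mass number: A = 160 + 0, so A = 160.
Conserve atomic number: Z = 66 − 1, so Z = 65.
Z = 65 is terbium, so the species is ^160_65 Tb.

Tb-160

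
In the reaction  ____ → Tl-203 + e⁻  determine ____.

Conserve mass number: A = 203 + 0, so A = 203.
Conserve atomic number: Z = 81 − 1, so Z = 80.
Z = 80 is mercury, so the species is Hg-203.

Hg-203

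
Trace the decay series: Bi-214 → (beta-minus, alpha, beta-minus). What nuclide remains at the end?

Start: (A, Z) = (214, 83).
After β⁻: (214, 84).
After α: (210, 82).
After β⁻: (210, 83).
Z = 83 is bismuth.

Bi-210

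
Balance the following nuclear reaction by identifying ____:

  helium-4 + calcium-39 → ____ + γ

Ti-43

Conserve mass number: 4 + 39 = A + 0, so A = 43.
Conserve atomic number: 2 + 20 = Z + 0, so Z = 22.
Z = 22 is titanium, so the species is titanium-43.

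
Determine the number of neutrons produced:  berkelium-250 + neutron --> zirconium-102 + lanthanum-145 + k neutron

4

Conserve mass number: 251 = 102 + 145 + k, so k = 251 − 247 = 4.
Check atomic number: 97 = 40 + 57 + 0 = 97. ✓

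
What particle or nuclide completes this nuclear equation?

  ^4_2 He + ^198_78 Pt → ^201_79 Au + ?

Conserve mass number: 4 + 198 = 201 + A, so A = 1.
Conserve atomic number: 2 + 78 = 79 + Z, so Z = 1.
A = 1 and Z = 1 is ^1_1 H — a proton.

proton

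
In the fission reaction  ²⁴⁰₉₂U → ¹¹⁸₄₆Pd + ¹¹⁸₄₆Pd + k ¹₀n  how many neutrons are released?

4

Conserve mass number: 240 = 118 + 118 + k, so k = 240 − 236 = 4.
Check atomic number: 92 = 46 + 46 + 0 = 92. ✓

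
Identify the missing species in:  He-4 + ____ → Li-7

triton

Conserve mass number: 4 + A = 7, so A = 3.
Conserve atomic number: 2 + Z = 3, so Z = 1.
A = 3 and Z = 1 is H-3 — a triton.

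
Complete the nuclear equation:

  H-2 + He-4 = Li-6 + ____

Conserve mass number: 2 + 4 = 6 + A, so A = 0.
Conserve atomic number: 1 + 2 = 3 + Z, so Z = 0.
A = 0 and Z = 0 is γ — a gamma ray.

gamma ray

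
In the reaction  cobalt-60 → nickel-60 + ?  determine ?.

Conserve mass number: 60 = 60 + A, so A = 0.
Conserve atomic number: 27 = 28 + Z, so Z = -1.
A = 0 and Z = -1 is e⁻ — a beta-minus particle.

beta-minus particle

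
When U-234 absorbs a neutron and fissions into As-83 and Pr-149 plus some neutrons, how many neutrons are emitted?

Conserve mass number: 235 = 83 + 149 + k, so k = 235 − 232 = 3.
Check atomic number: 92 = 33 + 59 + 0 = 92. ✓

3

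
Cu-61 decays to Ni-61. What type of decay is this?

ΔA = 61 − 61 = 0; ΔZ = 28 − 29 = -1.
A is unchanged and Z drops by 1 — a proton has become a neutron (β⁺ emission or electron capture).

beta-plus decay or electron capture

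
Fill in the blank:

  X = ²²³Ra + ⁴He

Conserve mass number: A = 223 + 4, so A = 227.
Conserve atomic number: Z = 88 + 2, so Z = 90.
Z = 90 is thorium, so the species is ²²⁷Th.

Th-227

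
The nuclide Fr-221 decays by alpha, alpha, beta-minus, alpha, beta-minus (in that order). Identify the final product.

Start: (A, Z) = (221, 87).
After α: (217, 85).
After α: (213, 83).
After β⁻: (213, 84).
After α: (209, 82).
After β⁻: (209, 83).
Z = 83 is bismuth.

Bi-209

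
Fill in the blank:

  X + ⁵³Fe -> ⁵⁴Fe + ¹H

deuteron

Conserve mass number: A + 53 = 54 + 1, so A = 2.
Conserve atomic number: Z + 26 = 26 + 1, so Z = 1.
A = 2 and Z = 1 is ²H — a deuteron.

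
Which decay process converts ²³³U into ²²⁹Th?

ΔA = 229 − 233 = -4; ΔZ = 90 − 92 = -2.
A drops by 4 and Z drops by 2 — the signature of alpha emission.

alpha decay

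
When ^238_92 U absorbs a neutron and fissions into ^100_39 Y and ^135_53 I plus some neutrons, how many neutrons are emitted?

Conserve mass number: 239 = 100 + 135 + k, so k = 239 − 235 = 4.
Check atomic number: 92 = 39 + 53 + 0 = 92. ✓

4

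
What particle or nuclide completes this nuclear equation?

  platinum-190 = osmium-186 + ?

alpha particle

Conserve mass number: 190 = 186 + A, so A = 4.
Conserve atomic number: 78 = 76 + Z, so Z = 2.
A = 4 and Z = 2 is helium-4 — an alpha particle.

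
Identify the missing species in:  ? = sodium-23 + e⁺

Conserve mass number: A = 23 + 0, so A = 23.
Conserve atomic number: Z = 11 + 1, so Z = 12.
Z = 12 is magnesium, so the species is magnesium-23.

Mg-23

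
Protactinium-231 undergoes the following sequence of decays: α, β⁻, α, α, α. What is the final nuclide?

Po-215

Start: (A, Z) = (231, 91).
After α: (227, 89).
After β⁻: (227, 90).
After α: (223, 88).
After α: (219, 86).
After α: (215, 84).
Z = 84 is polonium.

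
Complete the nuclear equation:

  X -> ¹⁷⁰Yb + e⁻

Tm-170

Conserve mass number: A = 170 + 0, so A = 170.
Conserve atomic number: Z = 70 − 1, so Z = 69.
Z = 69 is thulium, so the species is ¹⁷⁰Tm.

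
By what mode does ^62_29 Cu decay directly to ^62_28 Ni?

ΔA = 62 − 62 = 0; ΔZ = 28 − 29 = -1.
A is unchanged and Z drops by 1 — a proton has become a neutron (β⁺ emission or electron capture).

beta-plus decay or electron capture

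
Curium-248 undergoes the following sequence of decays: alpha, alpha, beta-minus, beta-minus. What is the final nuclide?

Pu-240

Start: (A, Z) = (248, 96).
After α: (244, 94).
After α: (240, 92).
After β⁻: (240, 93).
After β⁻: (240, 94).
Z = 94 is plutonium.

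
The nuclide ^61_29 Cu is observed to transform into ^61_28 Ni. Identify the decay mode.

ΔA = 61 − 61 = 0; ΔZ = 28 − 29 = -1.
A is unchanged and Z drops by 1 — a proton has become a neutron (β⁺ emission or electron capture).

beta-plus decay or electron capture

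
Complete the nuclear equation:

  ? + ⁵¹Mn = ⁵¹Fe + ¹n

Conserve mass number: A + 51 = 51 + 1, so A = 1.
Conserve atomic number: Z + 25 = 26 + 0, so Z = 1.
A = 1 and Z = 1 is ¹H — a proton.

proton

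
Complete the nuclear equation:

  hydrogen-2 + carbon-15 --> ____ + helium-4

Conserve mass number: 2 + 15 = A + 4, so A = 13.
Conserve atomic number: 1 + 6 = Z + 2, so Z = 5.
Z = 5 is boron, so the species is boron-13.

B-13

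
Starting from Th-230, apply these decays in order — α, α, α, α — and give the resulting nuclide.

Pb-214

Start: (A, Z) = (230, 90).
After α: (226, 88).
After α: (222, 86).
After α: (218, 84).
After α: (214, 82).
Z = 82 is lead.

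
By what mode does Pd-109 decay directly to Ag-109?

beta-minus decay

ΔA = 109 − 109 = 0; ΔZ = 47 − 46 = +1.
A is unchanged and Z rises by 1 — a neutron has become a proton (β⁻ decay).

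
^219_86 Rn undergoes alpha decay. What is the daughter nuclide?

Po-215

Alpha decay: mass number changes by -4, atomic number by -2.
A: 219 − 4 = 215; Z: 86 − 2 = 84.
Z = 84 is polonium, so the daughter is ^215_84 Po.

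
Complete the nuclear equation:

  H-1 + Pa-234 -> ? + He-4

Th-231

Conserve mass number: 1 + 234 = A + 4, so A = 231.
Conserve atomic number: 1 + 91 = Z + 2, so Z = 90.
Z = 90 is thorium, so the species is Th-231.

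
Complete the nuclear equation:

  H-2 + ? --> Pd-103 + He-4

Conserve mass number: 2 + A = 103 + 4, so A = 105.
Conserve atomic number: 1 + Z = 46 + 2, so Z = 47.
Z = 47 is silver, so the species is Ag-105.

Ag-105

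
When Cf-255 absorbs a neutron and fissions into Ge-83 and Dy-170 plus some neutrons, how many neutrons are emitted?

Conserve mass number: 256 = 83 + 170 + k, so k = 256 − 253 = 3.
Check atomic number: 98 = 32 + 66 + 0 = 98. ✓

3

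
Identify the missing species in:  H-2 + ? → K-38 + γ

Ar-36

Conserve mass number: 2 + A = 38 + 0, so A = 36.
Conserve atomic number: 1 + Z = 19 + 0, so Z = 18.
Z = 18 is argon, so the species is Ar-36.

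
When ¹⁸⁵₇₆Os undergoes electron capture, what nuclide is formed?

Re-185

Electron capture: mass number changes by +0, atomic number by -1.
A: 185 = 185; Z: 76 − 1 = 75.
Z = 75 is rhenium, so the daughter is ¹⁸⁵₇₅Re.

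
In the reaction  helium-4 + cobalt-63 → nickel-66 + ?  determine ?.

proton

Conserve mass number: 4 + 63 = 66 + A, so A = 1.
Conserve atomic number: 2 + 27 = 28 + Z, so Z = 1.
A = 1 and Z = 1 is hydrogen-1 — a proton.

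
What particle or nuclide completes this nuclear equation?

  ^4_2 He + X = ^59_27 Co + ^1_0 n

Mn-56

Conserve mass number: 4 + A = 59 + 1, so A = 56.
Conserve atomic number: 2 + Z = 27 + 0, so Z = 25.
Z = 25 is manganese, so the species is ^56_25 Mn.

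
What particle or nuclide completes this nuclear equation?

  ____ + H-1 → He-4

Conserve mass number: A + 1 = 4, so A = 3.
Conserve atomic number: Z + 1 = 2, so Z = 1.
A = 3 and Z = 1 is H-3 — a triton.

triton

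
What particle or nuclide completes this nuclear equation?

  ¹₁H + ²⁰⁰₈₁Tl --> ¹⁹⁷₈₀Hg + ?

alpha particle

Conserve mass number: 1 + 200 = 197 + A, so A = 4.
Conserve atomic number: 1 + 81 = 80 + Z, so Z = 2.
A = 4 and Z = 2 is ⁴₂He — an alpha particle.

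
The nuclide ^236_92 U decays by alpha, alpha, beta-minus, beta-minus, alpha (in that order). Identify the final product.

Ra-224

Start: (A, Z) = (236, 92).
After α: (232, 90).
After α: (228, 88).
After β⁻: (228, 89).
After β⁻: (228, 90).
After α: (224, 88).
Z = 88 is radium.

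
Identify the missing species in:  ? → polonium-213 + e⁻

Bi-213

Conserve mass number: A = 213 + 0, so A = 213.
Conserve atomic number: Z = 84 − 1, so Z = 83.
Z = 83 is bismuth, so the species is bismuth-213.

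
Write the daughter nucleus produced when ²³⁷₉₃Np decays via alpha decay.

Alpha decay: mass number changes by -4, atomic number by -2.
A: 237 − 4 = 233; Z: 93 − 2 = 91.
Z = 91 is protactinium, so the daughter is ²³³₉₁Pa.

Pa-233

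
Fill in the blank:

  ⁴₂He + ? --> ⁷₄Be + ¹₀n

alpha particle

Conserve mass number: 4 + A = 7 + 1, so A = 4.
Conserve atomic number: 2 + Z = 4 + 0, so Z = 2.
A = 4 and Z = 2 is ⁴₂He — an alpha particle.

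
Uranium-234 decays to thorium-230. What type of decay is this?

ΔA = 230 − 234 = -4; ΔZ = 90 − 92 = -2.
A drops by 4 and Z drops by 2 — the signature of alpha emission.

alpha decay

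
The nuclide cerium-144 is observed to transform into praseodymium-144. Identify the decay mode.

ΔA = 144 − 144 = 0; ΔZ = 59 − 58 = +1.
A is unchanged and Z rises by 1 — a neutron has become a proton (β⁻ decay).

beta-minus decay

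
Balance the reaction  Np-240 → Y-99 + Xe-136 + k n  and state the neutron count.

5

Conserve mass number: 240 = 99 + 136 + k, so k = 240 − 235 = 5.
Check atomic number: 93 = 39 + 54 + 0 = 93. ✓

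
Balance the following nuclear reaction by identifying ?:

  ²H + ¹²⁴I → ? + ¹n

Conserve mass number: 2 + 124 = A + 1, so A = 125.
Conserve atomic number: 1 + 53 = Z + 0, so Z = 54.
Z = 54 is xenon, so the species is ¹²⁵Xe.

Xe-125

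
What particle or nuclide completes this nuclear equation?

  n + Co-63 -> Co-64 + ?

Conserve mass number: 1 + 63 = 64 + A, so A = 0.
Conserve atomic number: 0 + 27 = 27 + Z, so Z = 0.
A = 0 and Z = 0 is γ — a gamma ray.

gamma ray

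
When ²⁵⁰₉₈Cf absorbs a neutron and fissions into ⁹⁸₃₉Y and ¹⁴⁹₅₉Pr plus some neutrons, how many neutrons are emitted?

4

Conserve mass number: 251 = 98 + 149 + k, so k = 251 − 247 = 4.
Check atomic number: 98 = 39 + 59 + 0 = 98. ✓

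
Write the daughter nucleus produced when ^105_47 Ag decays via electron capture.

Electron capture: mass number changes by +0, atomic number by -1.
A: 105 = 105; Z: 47 − 1 = 46.
Z = 46 is palladium, so the daughter is ^105_46 Pd.

Pd-105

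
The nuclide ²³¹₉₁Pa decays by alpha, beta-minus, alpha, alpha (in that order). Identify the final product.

Start: (A, Z) = (231, 91).
After α: (227, 89).
After β⁻: (227, 90).
After α: (223, 88).
After α: (219, 86).
Z = 86 is radon.

Rn-219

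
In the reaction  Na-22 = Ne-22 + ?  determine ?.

Conserve mass number: 22 = 22 + A, so A = 0.
Conserve atomic number: 11 = 10 + Z, so Z = 1.
A = 0 and Z = 1 is e⁺ — a positron.

positron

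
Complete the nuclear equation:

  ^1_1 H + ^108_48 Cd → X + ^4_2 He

Conserve mass number: 1 + 108 = A + 4, so A = 105.
Conserve atomic number: 1 + 48 = Z + 2, so Z = 47.
Z = 47 is silver, so the species is ^105_47 Ag.

Ag-105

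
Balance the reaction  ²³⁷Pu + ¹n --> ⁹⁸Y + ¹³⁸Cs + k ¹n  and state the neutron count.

Conserve mass number: 238 = 98 + 138 + k, so k = 238 − 236 = 2.
Check atomic number: 94 = 39 + 55 + 0 = 94. ✓

2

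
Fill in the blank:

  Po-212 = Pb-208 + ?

alpha particle

Conserve mass number: 212 = 208 + A, so A = 4.
Conserve atomic number: 84 = 82 + Z, so Z = 2.
A = 4 and Z = 2 is He-4 — an alpha particle.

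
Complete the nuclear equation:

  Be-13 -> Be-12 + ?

neutron

Conserve mass number: 13 = 12 + A, so A = 1.
Conserve atomic number: 4 = 4 + Z, so Z = 0.
A = 1 and Z = 0 is n — a neutron.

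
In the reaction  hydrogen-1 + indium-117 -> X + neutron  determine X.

Sn-117

Conserve mass number: 1 + 117 = A + 1, so A = 117.
Conserve atomic number: 1 + 49 = Z + 0, so Z = 50.
Z = 50 is tin, so the species is tin-117.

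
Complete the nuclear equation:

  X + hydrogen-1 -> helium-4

triton

Conserve mass number: A + 1 = 4, so A = 3.
Conserve atomic number: Z + 1 = 2, so Z = 1.
A = 3 and Z = 1 is hydrogen-3 — a triton.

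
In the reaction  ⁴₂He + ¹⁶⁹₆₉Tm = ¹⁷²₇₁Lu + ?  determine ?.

neutron

Conserve mass number: 4 + 169 = 172 + A, so A = 1.
Conserve atomic number: 2 + 69 = 71 + Z, so Z = 0.
A = 1 and Z = 0 is ¹₀n — a neutron.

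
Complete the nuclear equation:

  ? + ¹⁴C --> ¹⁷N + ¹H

Conserve mass number: A + 14 = 17 + 1, so A = 4.
Conserve atomic number: Z + 6 = 7 + 1, so Z = 2.
A = 4 and Z = 2 is ⁴He — an alpha particle.

alpha particle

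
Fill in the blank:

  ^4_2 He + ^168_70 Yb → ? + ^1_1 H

Lu-171

Conserve mass number: 4 + 168 = A + 1, so A = 171.
Conserve atomic number: 2 + 70 = Z + 1, so Z = 71.
Z = 71 is lutetium, so the species is ^171_71 Lu.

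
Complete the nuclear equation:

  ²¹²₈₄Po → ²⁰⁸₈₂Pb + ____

alpha particle

Conserve mass number: 212 = 208 + A, so A = 4.
Conserve atomic number: 84 = 82 + Z, so Z = 2.
A = 4 and Z = 2 is ⁴₂He — an alpha particle.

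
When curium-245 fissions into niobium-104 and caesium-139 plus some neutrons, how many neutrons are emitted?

2

Conserve mass number: 245 = 104 + 139 + k, so k = 245 − 243 = 2.
Check atomic number: 96 = 41 + 55 + 0 = 96. ✓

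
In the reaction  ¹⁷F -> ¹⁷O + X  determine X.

positron

Conserve mass number: 17 = 17 + A, so A = 0.
Conserve atomic number: 9 = 8 + Z, so Z = 1.
A = 0 and Z = 1 is e⁺ — a positron.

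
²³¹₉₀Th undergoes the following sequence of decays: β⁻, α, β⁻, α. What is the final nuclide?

Ra-223

Start: (A, Z) = (231, 90).
After β⁻: (231, 91).
After α: (227, 89).
After β⁻: (227, 90).
After α: (223, 88).
Z = 88 is radium.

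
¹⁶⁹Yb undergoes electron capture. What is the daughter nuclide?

Tm-169

Electron capture: mass number changes by +0, atomic number by -1.
A: 169 = 169; Z: 70 − 1 = 69.
Z = 69 is thulium, so the daughter is ¹⁶⁹Tm.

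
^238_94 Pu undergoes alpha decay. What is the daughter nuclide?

U-234

Alpha decay: mass number changes by -4, atomic number by -2.
A: 238 − 4 = 234; Z: 94 − 2 = 92.
Z = 92 is uranium, so the daughter is ^234_92 U.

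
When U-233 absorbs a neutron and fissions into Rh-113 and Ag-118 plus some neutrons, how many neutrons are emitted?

3

Conserve mass number: 234 = 113 + 118 + k, so k = 234 − 231 = 3.
Check atomic number: 92 = 45 + 47 + 0 = 92. ✓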